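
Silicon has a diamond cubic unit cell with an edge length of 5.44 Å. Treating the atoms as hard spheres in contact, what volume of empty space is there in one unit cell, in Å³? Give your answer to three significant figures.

In a diamond cubic lattice nearest neighbors lie along the body diagonal with √3·a = 8r, so r = 0.2165a = 1.178 Å.
V_cell = a³ = 161.0 Å³; V_atoms = 8 × (4/3)πr³ = 54.75 Å³.
Empty space = 161.0 − 54.75 = 106 Å³.

106 Å³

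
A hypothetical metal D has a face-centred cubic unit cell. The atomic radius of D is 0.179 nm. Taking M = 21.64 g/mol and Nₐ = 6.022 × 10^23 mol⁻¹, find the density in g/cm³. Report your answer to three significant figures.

In an FCC lattice, atoms touch along the face diagonal, so √2·a = 4r, giving a = 0.5063 nm = 5.063 × 10^-8 cm.
With Z = 4, ρ = Z·M/(N_A·a³) = 4 × 21.64 / (6.022 × 10²³ × 1.298 × 10^-22) = 1.108 g/cm³.

1.11 g/cm³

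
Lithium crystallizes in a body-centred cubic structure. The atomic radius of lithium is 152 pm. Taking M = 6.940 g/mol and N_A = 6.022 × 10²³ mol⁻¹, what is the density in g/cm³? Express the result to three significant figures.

In a BCC lattice, atoms touch along the body diagonal, so √3·a = 4r, giving a = 351.0 pm = 3.510 × 10^-8 cm.
With Z = 2, ρ = Z·M/(N_A·a³) = 2 × 6.940 / (6.022 × 10²³ × 4.325 × 10^-23) = 0.5329 g/cm³.

0.533 g/cm³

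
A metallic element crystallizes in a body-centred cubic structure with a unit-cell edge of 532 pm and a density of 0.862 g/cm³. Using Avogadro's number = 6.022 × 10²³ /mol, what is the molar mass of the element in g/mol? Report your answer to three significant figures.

A BCC cell has Z = 2 atoms; a = 5.320 × 10^-8 cm.
M = ρ·N_A·a³/Z = 0.862 × 6.022 × 10²³ × 1.506 × 10^-22 / 2 = 39.1 g/mol.

39.1 g/mol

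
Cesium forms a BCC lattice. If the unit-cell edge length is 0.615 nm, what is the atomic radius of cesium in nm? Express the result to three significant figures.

0.266 nm

In a BCC lattice, atoms touch along the body diagonal, so √3·a = 4r.
r = √3·a/4 = 1.7321 × 0.615 / 4 = 0.266 nm.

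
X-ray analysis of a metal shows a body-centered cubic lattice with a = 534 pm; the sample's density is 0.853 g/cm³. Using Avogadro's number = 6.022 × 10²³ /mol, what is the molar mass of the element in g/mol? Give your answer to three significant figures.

A BCC cell has Z = 2 atoms; a = 5.340 × 10^-8 cm.
M = ρ·N_A·a³/Z = 0.853 × 6.022 × 10²³ × 1.523 × 10^-22 / 2 = 39.1 g/mol.

39.1 g/mol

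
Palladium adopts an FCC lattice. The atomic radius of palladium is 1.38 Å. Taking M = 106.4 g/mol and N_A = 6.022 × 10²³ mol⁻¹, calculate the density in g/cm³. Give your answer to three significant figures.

11.9 g/cm³

In an FCC lattice, atoms touch along the face diagonal, so √2·a = 4r, giving a = 3.903 Å = 3.903 × 10^-8 cm.
With Z = 4, ρ = Z·M/(N_A·a³) = 4 × 106.4 / (6.022 × 10²³ × 5.947 × 10^-23) = 11.88 g/cm³.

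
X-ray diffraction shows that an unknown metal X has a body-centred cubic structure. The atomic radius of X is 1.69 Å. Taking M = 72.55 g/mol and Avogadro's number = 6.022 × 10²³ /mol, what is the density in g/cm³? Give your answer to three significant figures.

In a BCC lattice, atoms touch along the body diagonal, so √3·a = 4r, giving a = 3.903 Å = 3.903 × 10^-8 cm.
With Z = 2, ρ = Z·M/(N_A·a³) = 2 × 72.55 / (6.022 × 10²³ × 5.945 × 10^-23) = 4.053 g/cm³.

4.05 g/cm³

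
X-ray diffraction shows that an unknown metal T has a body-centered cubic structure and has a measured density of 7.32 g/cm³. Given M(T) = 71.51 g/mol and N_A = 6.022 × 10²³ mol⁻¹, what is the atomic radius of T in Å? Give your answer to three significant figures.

For a BCC cell (Z = 2), a³ = Z·M/(N_A·ρ) = 2 × 71.51 / (6.022 × 10²³ × 7.320) = 3.244 × 10^-23 cm³, so a = 3.189 × 10^-8 cm = 3.189 Å.
Atoms touch along the body diagonal, so √3·a = 4r, so r = 0.4330 × a = 1.38 Å.

1.38 Å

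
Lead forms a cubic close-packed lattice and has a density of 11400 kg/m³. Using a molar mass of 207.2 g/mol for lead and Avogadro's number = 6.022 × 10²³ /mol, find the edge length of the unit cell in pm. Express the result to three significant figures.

494 pm

With Z = 4 atoms per FCC cell, a³ = Z·M/(N_A·ρ) = 4 × 207.2 / (6.022 × 10²³ × 11.40 g/cm³) = 1.207 × 10^-22 cm³.
a = (1.207 × 10^-22)^(1/3) = 4.942 × 10^-8 cm = 494 pm.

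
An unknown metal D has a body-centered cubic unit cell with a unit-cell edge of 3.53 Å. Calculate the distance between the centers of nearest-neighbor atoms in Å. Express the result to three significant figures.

In a BCC structure, atoms touch along the body diagonal, so √3·a = 4r; the nearest-neighbor distance equals 2r = 0.8660·a.
d = 0.8660 × 3.53 = 3.06 Å.

3.06 Å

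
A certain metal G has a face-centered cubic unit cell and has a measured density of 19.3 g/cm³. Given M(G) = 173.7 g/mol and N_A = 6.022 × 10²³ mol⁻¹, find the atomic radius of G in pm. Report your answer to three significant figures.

138 pm

For an FCC cell (Z = 4), a³ = Z·M/(N_A·ρ) = 4 × 173.7 / (6.022 × 10²³ × 19.30) = 5.978 × 10^-23 cm³, so a = 3.910 × 10^-8 cm = 391.0 pm.
Atoms touch along the face diagonal, so √2·a = 4r, so r = 0.3536 × a = 138 pm.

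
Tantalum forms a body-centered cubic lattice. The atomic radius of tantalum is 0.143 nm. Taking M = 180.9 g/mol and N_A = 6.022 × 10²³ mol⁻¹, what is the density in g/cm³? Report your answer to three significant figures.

In a BCC lattice, atoms touch along the body diagonal, so √3·a = 4r, giving a = 0.3302 nm = 3.302 × 10^-8 cm.
With Z = 2, ρ = Z·M/(N_A·a³) = 2 × 180.9 / (6.022 × 10²³ × 3.602 × 10^-23) = 16.68 g/cm³.

16.7 g/cm³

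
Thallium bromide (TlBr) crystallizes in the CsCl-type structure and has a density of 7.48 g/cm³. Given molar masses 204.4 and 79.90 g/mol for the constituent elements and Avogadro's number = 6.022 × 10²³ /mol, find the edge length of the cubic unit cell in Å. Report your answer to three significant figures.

3.98 Å

M(TlBr) = 284.3 g/mol; Z = 1 formula unit per cell.
a³ = Z·M/(N_A·ρ) = 1 × 284.3 / (6.022 × 10²³ × 7.48) = 6.312 × 10^-23 cm³, so a = 3.981 × 10^-8 cm = 3.98 Å.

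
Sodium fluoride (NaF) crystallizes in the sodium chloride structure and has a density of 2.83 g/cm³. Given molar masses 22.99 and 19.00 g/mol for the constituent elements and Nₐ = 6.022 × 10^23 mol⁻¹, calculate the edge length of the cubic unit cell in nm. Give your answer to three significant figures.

0.462 nm

M(NaF) = 41.99 g/mol; Z = 4 formula units per cell.
a³ = Z·M/(N_A·ρ) = 4 × 41.99 / (6.022 × 10²³ × 2.83) = 9.856 × 10^-23 cm³, so a = 4.619 × 10^-8 cm = 0.462 nm.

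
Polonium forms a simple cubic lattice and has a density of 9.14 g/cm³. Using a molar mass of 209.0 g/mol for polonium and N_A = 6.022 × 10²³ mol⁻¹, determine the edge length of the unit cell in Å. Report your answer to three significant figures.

3.36 Å

With Z = 1 atom per simple cubic cell, a³ = Z·M/(N_A·ρ) = 1 × 209.0 / (6.022 × 10²³ × 9.140 g/cm³) = 3.797 × 10^-23 cm³.
a = (3.797 × 10^-23)^(1/3) = 3.361 × 10^-8 cm = 3.36 Å.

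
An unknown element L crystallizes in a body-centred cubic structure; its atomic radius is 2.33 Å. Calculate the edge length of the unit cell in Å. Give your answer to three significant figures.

5.38 Å

In a BCC lattice, atoms touch along the body diagonal, so √3·a = 4r.
a = 4r/√3 = 4 × 2.33 / 1.7321 = 5.38 Å.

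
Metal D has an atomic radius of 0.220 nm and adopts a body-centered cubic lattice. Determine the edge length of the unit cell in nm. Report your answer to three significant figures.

In a BCC lattice, atoms touch along the body diagonal, so √3·a = 4r.
a = 4r/√3 = 4 × 0.220 / 1.7321 = 0.508 nm.

0.508 nm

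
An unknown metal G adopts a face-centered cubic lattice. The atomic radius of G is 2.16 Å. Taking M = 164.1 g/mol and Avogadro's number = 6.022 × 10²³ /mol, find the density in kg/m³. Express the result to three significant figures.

In an FCC lattice, atoms touch along the face diagonal, so √2·a = 4r, giving a = 6.109 Å = 6.109 × 10^-8 cm.
With Z = 4, ρ = Z·M/(N_A·a³) = 4 × 164.1 / (6.022 × 10²³ × 2.280 × 10^-22) = 4.780 g/cm³ = 4780 kg/m³.

4780 kg/m³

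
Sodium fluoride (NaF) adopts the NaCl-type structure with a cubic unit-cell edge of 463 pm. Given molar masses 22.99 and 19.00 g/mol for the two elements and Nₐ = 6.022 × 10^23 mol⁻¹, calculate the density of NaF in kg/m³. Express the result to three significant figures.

The NaCl-type structure contains Z = 4 formula units per cell; M(NaF) = 22.99 + 19.00 = 41.99 g/mol.
a³ = (4.630 × 10^-8 cm)³ = 9.925 × 10^-23 cm³.
ρ = 4 × 41.99 / (6.022 × 10²³ × 9.925 × 10^-23) = 2.810 g/cm³ = 2810 kg/m³.

2810 kg/m³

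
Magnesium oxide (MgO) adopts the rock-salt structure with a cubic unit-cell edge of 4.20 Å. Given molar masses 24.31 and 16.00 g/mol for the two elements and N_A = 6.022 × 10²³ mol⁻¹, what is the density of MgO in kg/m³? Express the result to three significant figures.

3610 kg/m³

The rock-salt structure contains Z = 4 formula units per cell; M(MgO) = 24.31 + 16.00 = 40.31 g/mol.
a³ = (4.200 × 10^-8 cm)³ = 7.409 × 10^-23 cm³.
ρ = 4 × 40.31 / (6.022 × 10²³ × 7.409 × 10^-23) = 3.614 g/cm³ = 3610 kg/m³.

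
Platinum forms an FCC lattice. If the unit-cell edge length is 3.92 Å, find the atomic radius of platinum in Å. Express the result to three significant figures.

1.39 Å

In an FCC lattice, atoms touch along the face diagonal, so √2·a = 4r.
r = √2·a/4 = 1.4142 × 3.92 / 4 = 1.39 Å.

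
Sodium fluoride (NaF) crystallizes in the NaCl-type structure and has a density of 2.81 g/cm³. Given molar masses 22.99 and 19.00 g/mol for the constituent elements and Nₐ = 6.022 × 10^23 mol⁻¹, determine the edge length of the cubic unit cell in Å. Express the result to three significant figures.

M(NaF) = 41.99 g/mol; Z = 4 formula units per cell.
a³ = Z·M/(N_A·ρ) = 4 × 41.99 / (6.022 × 10²³ × 2.81) = 9.926 × 10^-23 cm³, so a = 4.630 × 10^-8 cm = 4.63 Å.

4.63 Å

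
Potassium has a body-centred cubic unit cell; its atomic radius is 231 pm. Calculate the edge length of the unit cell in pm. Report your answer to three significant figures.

533 pm

In a BCC lattice, atoms touch along the body diagonal, so √3·a = 4r.
a = 4r/√3 = 4 × 231 / 1.7321 = 533 pm.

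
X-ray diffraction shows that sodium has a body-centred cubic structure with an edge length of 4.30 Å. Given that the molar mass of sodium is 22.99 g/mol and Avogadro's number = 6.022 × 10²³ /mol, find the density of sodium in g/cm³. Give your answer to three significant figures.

0.960 g/cm³

A BCC unit cell contains Z = 2 atoms.
Cell volume: a³ = (4.30 Å)³ = (4.300 × 10^-8 cm)³ = 7.951 × 10^-23 cm³.
ρ = Z·M/(N_A·a³) = 2 × 22.99 / (6.022 × 10²³ × 7.951 × 10^-23) = 0.9603 g/cm³.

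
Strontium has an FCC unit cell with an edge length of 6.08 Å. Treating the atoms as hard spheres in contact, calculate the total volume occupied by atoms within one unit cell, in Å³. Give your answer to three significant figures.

166 Å³

In an FCC lattice atoms touch along the face diagonal, so √2·a = 4r, so r = 0.3536a = 2.150 Å.
V_atoms = Z × (4/3)πr³ = 4 × (4/3)π × (2.150)³ = 166 Å³.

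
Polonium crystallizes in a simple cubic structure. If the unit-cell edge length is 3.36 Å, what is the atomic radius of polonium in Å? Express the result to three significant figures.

1.68 Å

In a simple cubic lattice, atoms touch along the cell edge, so a = 2r.
r = a/2 = 3.36/2 = 1.68 Å.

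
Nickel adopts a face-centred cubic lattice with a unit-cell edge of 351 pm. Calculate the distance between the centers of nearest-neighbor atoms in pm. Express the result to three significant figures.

In an FCC structure, atoms touch along the face diagonal, so √2·a = 4r; the nearest-neighbor distance equals 2r = 0.7071·a.
d = 0.7071 × 351 = 248 pm.

248 pm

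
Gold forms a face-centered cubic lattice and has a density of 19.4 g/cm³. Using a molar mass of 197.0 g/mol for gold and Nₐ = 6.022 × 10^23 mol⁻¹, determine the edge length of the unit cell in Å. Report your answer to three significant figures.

4.07 Å

With Z = 4 atoms per FCC cell, a³ = Z·M/(N_A·ρ) = 4 × 197.0 / (6.022 × 10²³ × 19.40 g/cm³) = 6.745 × 10^-23 cm³.
a = (6.745 × 10^-23)^(1/3) = 4.071 × 10^-8 cm = 4.07 Å.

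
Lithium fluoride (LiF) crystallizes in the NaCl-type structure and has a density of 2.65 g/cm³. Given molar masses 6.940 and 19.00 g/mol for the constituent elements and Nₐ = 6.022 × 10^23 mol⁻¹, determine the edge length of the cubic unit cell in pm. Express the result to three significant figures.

402 pm

M(LiF) = 25.94 g/mol; Z = 4 formula units per cell.
a³ = Z·M/(N_A·ρ) = 4 × 25.94 / (6.022 × 10²³ × 2.65) = 6.502 × 10^-23 cm³, so a = 4.021 × 10^-8 cm = 402 pm.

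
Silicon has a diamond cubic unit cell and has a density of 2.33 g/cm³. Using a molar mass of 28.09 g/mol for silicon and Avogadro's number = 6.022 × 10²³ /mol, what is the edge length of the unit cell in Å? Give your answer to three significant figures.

5.43 Å

With Z = 8 atoms per diamond cubic cell, a³ = Z·M/(N_A·ρ) = 8 × 28.09 / (6.022 × 10²³ × 2.330 g/cm³) = 1.602 × 10^-22 cm³.
a = (1.602 × 10^-22)^(1/3) = 5.431 × 10^-8 cm = 5.43 Å.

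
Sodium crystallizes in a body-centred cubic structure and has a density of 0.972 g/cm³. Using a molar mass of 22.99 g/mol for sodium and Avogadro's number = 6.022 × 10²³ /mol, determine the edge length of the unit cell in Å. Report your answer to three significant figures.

4.28 Å

With Z = 2 atoms per BCC cell, a³ = Z·M/(N_A·ρ) = 2 × 22.99 / (6.022 × 10²³ × 0.9720 g/cm³) = 7.855 × 10^-23 cm³.
a = (7.855 × 10^-23)^(1/3) = 4.283 × 10^-8 cm = 4.28 Å.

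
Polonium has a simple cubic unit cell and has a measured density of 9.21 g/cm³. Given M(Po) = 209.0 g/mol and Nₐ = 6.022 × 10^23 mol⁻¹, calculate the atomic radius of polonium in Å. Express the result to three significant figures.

For a simple cubic cell (Z = 1), a³ = Z·M/(N_A·ρ) = 1 × 209.0 / (6.022 × 10²³ × 9.210) = 3.768 × 10^-23 cm³, so a = 3.353 × 10^-8 cm = 3.353 Å.
Atoms touch along the cell edge, so a = 2r, so r = 0.5000 × a = 1.68 Å.

1.68 Å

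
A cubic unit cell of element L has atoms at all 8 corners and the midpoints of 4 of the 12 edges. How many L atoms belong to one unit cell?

2

Corner atoms are shared by 8 cells (1/8 each), edge atoms by 4 (1/4 each).
Net atoms = 8 × 1/8 + 4 × 1/4 = 1 + 1 = 2.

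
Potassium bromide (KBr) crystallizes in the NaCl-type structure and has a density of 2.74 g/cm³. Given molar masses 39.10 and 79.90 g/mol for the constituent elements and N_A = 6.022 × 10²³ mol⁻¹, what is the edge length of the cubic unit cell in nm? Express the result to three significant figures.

M(KBr) = 119.0 g/mol; Z = 4 formula units per cell.
a³ = Z·M/(N_A·ρ) = 4 × 119.0 / (6.022 × 10²³ × 2.74) = 2.885 × 10^-22 cm³, so a = 6.608 × 10^-8 cm = 0.661 nm.

0.661 nm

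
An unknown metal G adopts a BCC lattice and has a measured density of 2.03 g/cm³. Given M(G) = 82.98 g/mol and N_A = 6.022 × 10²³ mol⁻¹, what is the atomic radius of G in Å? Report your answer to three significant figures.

For a BCC cell (Z = 2), a³ = Z·M/(N_A·ρ) = 2 × 82.98 / (6.022 × 10²³ × 2.030) = 1.358 × 10^-22 cm³, so a = 5.140 × 10^-8 cm = 5.140 Å.
Atoms touch along the body diagonal, so √3·a = 4r, so r = 0.4330 × a = 2.23 Å.

2.23 Å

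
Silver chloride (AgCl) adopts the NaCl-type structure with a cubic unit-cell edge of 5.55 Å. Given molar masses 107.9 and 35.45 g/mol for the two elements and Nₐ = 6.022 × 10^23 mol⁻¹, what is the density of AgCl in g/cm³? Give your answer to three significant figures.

5.57 g/cm³

The NaCl-type structure contains Z = 4 formula units per cell; M(AgCl) = 107.9 + 35.45 = 143.35 g/mol.
a³ = (5.550 × 10^-8 cm)³ = 1.710 × 10^-22 cm³.
ρ = 4 × 143.35 / (6.022 × 10²³ × 1.710 × 10^-22) = 5.570 g/cm³.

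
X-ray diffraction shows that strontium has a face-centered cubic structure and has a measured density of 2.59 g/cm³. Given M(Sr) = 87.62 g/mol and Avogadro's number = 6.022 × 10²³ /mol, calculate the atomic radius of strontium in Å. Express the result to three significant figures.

For an FCC cell (Z = 4), a³ = Z·M/(N_A·ρ) = 4 × 87.62 / (6.022 × 10²³ × 2.590) = 2.247 × 10^-22 cm³, so a = 6.080 × 10^-8 cm = 6.080 Å.
Atoms touch along the face diagonal, so √2·a = 4r, so r = 0.3536 × a = 2.15 Å.

2.15 Å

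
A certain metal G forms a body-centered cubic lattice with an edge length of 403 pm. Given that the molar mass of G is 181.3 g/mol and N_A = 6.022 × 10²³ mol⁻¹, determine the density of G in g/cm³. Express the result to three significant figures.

A BCC unit cell contains Z = 2 atoms.
Cell volume: a³ = (403 pm)³ = (4.030 × 10^-8 cm)³ = 6.545 × 10^-23 cm³.
ρ = Z·M/(N_A·a³) = 2 × 181.3 / (6.022 × 10²³ × 6.545 × 10^-23) = 9.200 g/cm³.

9.20 g/cm³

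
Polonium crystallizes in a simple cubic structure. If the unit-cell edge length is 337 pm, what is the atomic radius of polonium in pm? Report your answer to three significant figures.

169 pm

In a simple cubic lattice, atoms touch along the cell edge, so a = 2r.
r = a/2 = 337/2 = 169 pm.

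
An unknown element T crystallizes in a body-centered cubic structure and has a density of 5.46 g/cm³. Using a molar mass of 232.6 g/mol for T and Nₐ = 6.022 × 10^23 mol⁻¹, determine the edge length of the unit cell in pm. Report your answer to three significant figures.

With Z = 2 atoms per BCC cell, a³ = Z·M/(N_A·ρ) = 2 × 232.6 / (6.022 × 10²³ × 5.460 g/cm³) = 1.415 × 10^-22 cm³.
a = (1.415 × 10^-22)^(1/3) = 5.211 × 10^-8 cm = 521 pm.

521 pm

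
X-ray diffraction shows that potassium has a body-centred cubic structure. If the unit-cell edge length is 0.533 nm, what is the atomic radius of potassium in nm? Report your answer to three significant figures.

In a BCC lattice, atoms touch along the body diagonal, so √3·a = 4r.
r = √3·a/4 = 1.7321 × 0.533 / 4 = 0.231 nm.

0.231 nm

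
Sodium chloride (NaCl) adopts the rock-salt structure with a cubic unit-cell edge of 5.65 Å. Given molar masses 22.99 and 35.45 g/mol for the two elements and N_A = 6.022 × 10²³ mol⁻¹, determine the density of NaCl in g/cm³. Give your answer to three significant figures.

The rock-salt structure contains Z = 4 formula units per cell; M(NaCl) = 22.99 + 35.45 = 58.44 g/mol.
a³ = (5.650 × 10^-8 cm)³ = 1.804 × 10^-22 cm³.
ρ = 4 × 58.44 / (6.022 × 10²³ × 1.804 × 10^-22) = 2.152 g/cm³.

2.15 g/cm³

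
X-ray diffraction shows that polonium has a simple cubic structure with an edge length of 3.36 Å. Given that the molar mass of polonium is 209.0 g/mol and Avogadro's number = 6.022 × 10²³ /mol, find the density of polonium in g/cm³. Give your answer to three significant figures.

9.15 g/cm³

A simple cubic unit cell contains Z = 1 atom.
Cell volume: a³ = (3.36 Å)³ = (3.360 × 10^-8 cm)³ = 3.793 × 10^-23 cm³.
ρ = Z·M/(N_A·a³) = 1 × 209.0 / (6.022 × 10²³ × 3.793 × 10^-23) = 9.149 g/cm³.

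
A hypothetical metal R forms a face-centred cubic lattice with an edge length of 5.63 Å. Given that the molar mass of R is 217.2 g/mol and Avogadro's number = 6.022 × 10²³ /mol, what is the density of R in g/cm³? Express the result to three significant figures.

8.08 g/cm³

An FCC unit cell contains Z = 4 atoms.
Cell volume: a³ = (5.63 Å)³ = (5.630 × 10^-8 cm)³ = 1.785 × 10^-22 cm³.
ρ = Z·M/(N_A·a³) = 4 × 217.2 / (6.022 × 10²³ × 1.785 × 10^-22) = 8.085 g/cm³.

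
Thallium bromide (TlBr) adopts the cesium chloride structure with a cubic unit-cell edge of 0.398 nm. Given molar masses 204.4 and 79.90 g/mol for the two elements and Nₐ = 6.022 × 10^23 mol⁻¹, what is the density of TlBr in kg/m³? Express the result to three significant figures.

7490 kg/m³

The cesium chloride structure contains Z = 1 formula unit per cell; M(TlBr) = 204.4 + 79.90 = 284.3 g/mol.
a³ = (3.980 × 10^-8 cm)³ = 6.304 × 10^-23 cm³.
ρ = 1 × 284.3 / (6.022 × 10²³ × 6.304 × 10^-23) = 7.488 g/cm³ = 7490 kg/m³.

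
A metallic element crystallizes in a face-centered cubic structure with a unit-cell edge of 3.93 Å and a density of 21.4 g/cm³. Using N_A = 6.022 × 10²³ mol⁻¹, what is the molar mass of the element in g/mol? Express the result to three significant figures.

196 g/mol

An FCC cell has Z = 4 atoms; a = 3.930 × 10^-8 cm.
M = ρ·N_A·a³/Z = 21.4 × 6.022 × 10²³ × 6.070 × 10^-23 / 4 = 196 g/mol.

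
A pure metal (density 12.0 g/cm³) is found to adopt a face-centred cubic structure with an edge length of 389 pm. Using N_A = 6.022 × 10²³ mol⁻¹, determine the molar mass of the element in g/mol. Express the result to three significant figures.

An FCC cell has Z = 4 atoms; a = 3.890 × 10^-8 cm.
M = ρ·N_A·a³/Z = 12.0 × 6.022 × 10²³ × 5.886 × 10^-23 / 4 = 106 g/mol.

106 g/mol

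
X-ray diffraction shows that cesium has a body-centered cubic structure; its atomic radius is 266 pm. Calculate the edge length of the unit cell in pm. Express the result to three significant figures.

614 pm

In a BCC lattice, atoms touch along the body diagonal, so √3·a = 4r.
a = 4r/√3 = 4 × 266 / 1.7321 = 614 pm.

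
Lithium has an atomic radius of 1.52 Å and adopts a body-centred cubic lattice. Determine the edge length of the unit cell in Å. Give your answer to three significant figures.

In a BCC lattice, atoms touch along the body diagonal, so √3·a = 4r.
a = 4r/√3 = 4 × 1.52 / 1.7321 = 3.51 Å.

3.51 Å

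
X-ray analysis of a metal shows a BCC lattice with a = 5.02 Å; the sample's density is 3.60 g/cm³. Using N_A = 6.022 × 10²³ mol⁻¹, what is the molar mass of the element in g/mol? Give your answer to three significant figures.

137 g/mol

A BCC cell has Z = 2 atoms; a = 5.020 × 10^-8 cm.
M = ρ·N_A·a³/Z = 3.60 × 6.022 × 10²³ × 1.265 × 10^-22 / 2 = 137 g/mol.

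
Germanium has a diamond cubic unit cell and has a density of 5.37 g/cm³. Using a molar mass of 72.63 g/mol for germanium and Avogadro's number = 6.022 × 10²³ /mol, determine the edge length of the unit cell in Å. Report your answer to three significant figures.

5.64 Å

With Z = 8 atoms per diamond cubic cell, a³ = Z·M/(N_A·ρ) = 8 × 72.63 / (6.022 × 10²³ × 5.370 g/cm³) = 1.797 × 10^-22 cm³.
a = (1.797 × 10^-22)^(1/3) = 5.643 × 10^-8 cm = 5.64 Å.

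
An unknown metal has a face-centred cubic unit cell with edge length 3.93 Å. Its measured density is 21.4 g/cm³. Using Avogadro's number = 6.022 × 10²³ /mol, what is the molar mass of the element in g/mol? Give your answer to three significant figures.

An FCC cell has Z = 4 atoms; a = 3.930 × 10^-8 cm.
M = ρ·N_A·a³/Z = 21.4 × 6.022 × 10²³ × 6.070 × 10^-23 / 4 = 196 g/mol.

196 g/mol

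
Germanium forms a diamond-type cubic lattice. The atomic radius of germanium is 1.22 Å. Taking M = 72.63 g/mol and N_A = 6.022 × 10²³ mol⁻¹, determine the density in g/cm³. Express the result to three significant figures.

5.39 g/cm³

In a diamond cubic lattice, nearest neighbors lie along the body diagonal with √3·a = 8r, giving a = 5.635 Å = 5.635 × 10^-8 cm.
With Z = 8, ρ = Z·M/(N_A·a³) = 8 × 72.63 / (6.022 × 10²³ × 1.789 × 10^-22) = 5.393 g/cm³.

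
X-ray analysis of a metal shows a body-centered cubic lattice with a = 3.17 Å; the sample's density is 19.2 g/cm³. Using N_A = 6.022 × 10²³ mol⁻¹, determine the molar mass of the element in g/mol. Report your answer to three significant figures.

A BCC cell has Z = 2 atoms; a = 3.170 × 10^-8 cm.
M = ρ·N_A·a³/Z = 19.2 × 6.022 × 10²³ × 3.186 × 10^-23 / 2 = 184 g/mol.

184 g/mol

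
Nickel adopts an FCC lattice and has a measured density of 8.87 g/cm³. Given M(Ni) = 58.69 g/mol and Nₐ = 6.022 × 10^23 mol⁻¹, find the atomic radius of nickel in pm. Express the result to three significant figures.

For an FCC cell (Z = 4), a³ = Z·M/(N_A·ρ) = 4 × 58.69 / (6.022 × 10²³ × 8.870) = 4.395 × 10^-23 cm³, so a = 3.529 × 10^-8 cm = 352.9 pm.
Atoms touch along the face diagonal, so √2·a = 4r, so r = 0.3536 × a = 125 pm.

125 pm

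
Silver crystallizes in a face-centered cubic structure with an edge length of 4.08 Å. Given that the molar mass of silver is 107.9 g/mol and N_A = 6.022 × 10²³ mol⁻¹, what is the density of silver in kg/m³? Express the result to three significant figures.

10600 kg/m³

An FCC unit cell contains Z = 4 atoms.
Cell volume: a³ = (4.08 Å)³ = (4.080 × 10^-8 cm)³ = 6.792 × 10^-23 cm³.
ρ = Z·M/(N_A·a³) = 4 × 107.9 / (6.022 × 10²³ × 6.792 × 10^-23) = 10.55 g/cm³ = 10600 kg/m³.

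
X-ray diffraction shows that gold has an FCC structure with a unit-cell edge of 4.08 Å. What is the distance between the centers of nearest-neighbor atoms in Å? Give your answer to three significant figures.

In an FCC structure, atoms touch along the face diagonal, so √2·a = 4r; the nearest-neighbor distance equals 2r = 0.7071·a.
d = 0.7071 × 4.08 = 2.88 Å.

2.88 Å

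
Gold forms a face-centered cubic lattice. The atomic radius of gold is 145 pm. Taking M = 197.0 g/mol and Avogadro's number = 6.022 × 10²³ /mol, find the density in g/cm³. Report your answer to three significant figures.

In an FCC lattice, atoms touch along the face diagonal, so √2·a = 4r, giving a = 410.1 pm = 4.101 × 10^-8 cm.
With Z = 4, ρ = Z·M/(N_A·a³) = 4 × 197.0 / (6.022 × 10²³ × 6.898 × 10^-23) = 18.97 g/cm³.

19.0 g/cm³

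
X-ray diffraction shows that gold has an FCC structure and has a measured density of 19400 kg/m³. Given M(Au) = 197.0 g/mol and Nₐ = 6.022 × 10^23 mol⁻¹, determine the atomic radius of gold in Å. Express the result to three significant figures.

1.44 Å

For an FCC cell (Z = 4), a³ = Z·M/(N_A·ρ) = 4 × 197.0 / (6.022 × 10²³ × 19.40) = 6.745 × 10^-23 cm³, so a = 4.071 × 10^-8 cm = 4.071 Å.
Atoms touch along the face diagonal, so √2·a = 4r, so r = 0.3536 × a = 1.44 Å.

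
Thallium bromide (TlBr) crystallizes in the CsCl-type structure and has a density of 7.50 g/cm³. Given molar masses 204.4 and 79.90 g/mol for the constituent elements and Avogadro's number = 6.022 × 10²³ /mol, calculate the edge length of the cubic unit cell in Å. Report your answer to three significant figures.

M(TlBr) = 284.3 g/mol; Z = 1 formula unit per cell.
a³ = Z·M/(N_A·ρ) = 1 × 284.3 / (6.022 × 10²³ × 7.50) = 6.295 × 10^-23 cm³, so a = 3.978 × 10^-8 cm = 3.98 Å.

3.98 Å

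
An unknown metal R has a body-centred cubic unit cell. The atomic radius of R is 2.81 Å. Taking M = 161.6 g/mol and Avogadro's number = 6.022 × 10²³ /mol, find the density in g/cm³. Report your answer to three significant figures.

1.96 g/cm³

In a BCC lattice, atoms touch along the body diagonal, so √3·a = 4r, giving a = 6.489 Å = 6.489 × 10^-8 cm.
With Z = 2, ρ = Z·M/(N_A·a³) = 2 × 161.6 / (6.022 × 10²³ × 2.733 × 10^-22) = 1.964 g/cm³.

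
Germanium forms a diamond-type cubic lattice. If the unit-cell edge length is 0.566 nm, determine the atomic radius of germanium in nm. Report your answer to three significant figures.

0.123 nm

In a diamond cubic lattice, nearest neighbors lie along the body diagonal with √3·a = 8r.
r = √3·a/8 = 1.7321 × 0.566 / 8 = 0.123 nm.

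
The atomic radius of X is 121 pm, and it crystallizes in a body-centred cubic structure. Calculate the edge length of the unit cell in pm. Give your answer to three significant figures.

In a BCC lattice, atoms touch along the body diagonal, so √3·a = 4r.
a = 4r/√3 = 4 × 121 / 1.7321 = 279 pm.

279 pm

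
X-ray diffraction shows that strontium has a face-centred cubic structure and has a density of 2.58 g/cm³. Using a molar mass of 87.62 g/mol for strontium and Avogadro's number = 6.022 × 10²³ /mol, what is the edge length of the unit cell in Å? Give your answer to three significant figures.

6.09 Å

With Z = 4 atoms per FCC cell, a³ = Z·M/(N_A·ρ) = 4 × 87.62 / (6.022 × 10²³ × 2.580 g/cm³) = 2.256 × 10^-22 cm³.
a = (2.256 × 10^-22)^(1/3) = 6.087 × 10^-8 cm = 6.09 Å.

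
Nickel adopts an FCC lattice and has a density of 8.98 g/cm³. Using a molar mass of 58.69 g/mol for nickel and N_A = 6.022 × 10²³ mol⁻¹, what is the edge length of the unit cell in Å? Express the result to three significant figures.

3.51 Å

With Z = 4 atoms per FCC cell, a³ = Z·M/(N_A·ρ) = 4 × 58.69 / (6.022 × 10²³ × 8.980 g/cm³) = 4.341 × 10^-23 cm³.
a = (4.341 × 10^-23)^(1/3) = 3.515 × 10^-8 cm = 3.51 Å.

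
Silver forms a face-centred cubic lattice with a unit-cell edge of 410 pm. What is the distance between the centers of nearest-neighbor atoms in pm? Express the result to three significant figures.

290 pm

In an FCC structure, atoms touch along the face diagonal, so √2·a = 4r; the nearest-neighbor distance equals 2r = 0.7071·a.
d = 0.7071 × 410 = 290 pm.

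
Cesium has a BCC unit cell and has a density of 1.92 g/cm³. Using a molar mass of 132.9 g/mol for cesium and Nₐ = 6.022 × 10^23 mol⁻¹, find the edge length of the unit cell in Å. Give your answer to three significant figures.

6.13 Å

With Z = 2 atoms per BCC cell, a³ = Z·M/(N_A·ρ) = 2 × 132.9 / (6.022 × 10²³ × 1.920 g/cm³) = 2.299 × 10^-22 cm³.
a = (2.299 × 10^-22)^(1/3) = 6.126 × 10^-8 cm = 6.13 Å.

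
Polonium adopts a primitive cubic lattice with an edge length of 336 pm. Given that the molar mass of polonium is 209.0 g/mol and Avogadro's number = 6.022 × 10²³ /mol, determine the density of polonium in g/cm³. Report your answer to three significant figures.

9.15 g/cm³

A simple cubic unit cell contains Z = 1 atom.
Cell volume: a³ = (336 pm)³ = (3.360 × 10^-8 cm)³ = 3.793 × 10^-23 cm³.
ρ = Z·M/(N_A·a³) = 1 × 209.0 / (6.022 × 10²³ × 3.793 × 10^-23) = 9.149 g/cm³.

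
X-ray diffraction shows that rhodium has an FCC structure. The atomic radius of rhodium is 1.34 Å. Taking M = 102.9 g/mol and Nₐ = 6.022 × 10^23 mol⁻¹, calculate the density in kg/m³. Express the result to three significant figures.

12600 kg/m³

In an FCC lattice, atoms touch along the face diagonal, so √2·a = 4r, giving a = 3.790 Å = 3.790 × 10^-8 cm.
With Z = 4, ρ = Z·M/(N_A·a³) = 4 × 102.9 / (6.022 × 10²³ × 5.444 × 10^-23) = 12.55 g/cm³ = 12600 kg/m³.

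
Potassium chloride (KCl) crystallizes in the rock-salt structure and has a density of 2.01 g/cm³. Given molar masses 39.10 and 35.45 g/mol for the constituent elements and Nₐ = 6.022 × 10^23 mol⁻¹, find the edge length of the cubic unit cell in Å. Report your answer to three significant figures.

M(KCl) = 74.55 g/mol; Z = 4 formula units per cell.
a³ = Z·M/(N_A·ρ) = 4 × 74.55 / (6.022 × 10²³ × 2.01) = 2.464 × 10^-22 cm³, so a = 6.269 × 10^-8 cm = 6.27 Å.

6.27 Å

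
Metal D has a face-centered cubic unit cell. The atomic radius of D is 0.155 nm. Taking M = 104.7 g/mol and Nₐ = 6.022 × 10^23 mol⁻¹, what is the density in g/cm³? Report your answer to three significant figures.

In an FCC lattice, atoms touch along the face diagonal, so √2·a = 4r, giving a = 0.4384 nm = 4.384 × 10^-8 cm.
With Z = 4, ρ = Z·M/(N_A·a³) = 4 × 104.7 / (6.022 × 10²³ × 8.426 × 10^-23) = 8.253 g/cm³.

8.25 g/cm³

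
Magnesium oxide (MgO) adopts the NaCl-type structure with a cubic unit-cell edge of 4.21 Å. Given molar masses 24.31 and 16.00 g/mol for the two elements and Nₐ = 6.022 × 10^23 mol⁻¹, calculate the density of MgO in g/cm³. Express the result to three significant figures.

3.59 g/cm³

The NaCl-type structure contains Z = 4 formula units per cell; M(MgO) = 24.31 + 16.00 = 40.31 g/mol.
a³ = (4.210 × 10^-8 cm)³ = 7.462 × 10^-23 cm³.
ρ = 4 × 40.31 / (6.022 × 10²³ × 7.462 × 10^-23) = 3.588 g/cm³.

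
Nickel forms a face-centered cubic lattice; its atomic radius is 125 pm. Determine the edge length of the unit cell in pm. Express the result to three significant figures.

354 pm

In an FCC lattice, atoms touch along the face diagonal, so √2·a = 4r.
a = 4r/√2 = 4 × 125 / 1.4142 = 354 pm.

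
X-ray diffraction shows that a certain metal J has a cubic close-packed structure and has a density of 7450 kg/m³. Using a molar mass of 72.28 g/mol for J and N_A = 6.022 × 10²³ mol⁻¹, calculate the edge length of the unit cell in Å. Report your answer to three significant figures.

4.01 Å

With Z = 4 atoms per FCC cell, a³ = Z·M/(N_A·ρ) = 4 × 72.28 / (6.022 × 10²³ × 7.450 g/cm³) = 6.444 × 10^-23 cm³.
a = (6.444 × 10^-23)^(1/3) = 4.009 × 10^-8 cm = 4.01 Å.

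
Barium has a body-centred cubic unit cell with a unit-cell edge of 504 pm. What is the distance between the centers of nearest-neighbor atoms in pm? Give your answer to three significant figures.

436 pm

In a BCC structure, atoms touch along the body diagonal, so √3·a = 4r; the nearest-neighbor distance equals 2r = 0.8660·a.
d = 0.8660 × 504 = 436 pm.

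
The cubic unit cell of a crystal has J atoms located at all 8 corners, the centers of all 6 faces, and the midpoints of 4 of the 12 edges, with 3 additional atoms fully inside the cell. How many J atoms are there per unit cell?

8

Corner atoms are shared by 8 cells (1/8 each), face atoms by 2 (1/2 each), edge atoms by 4 (1/4 each), interior atoms are unshared.
Net atoms = 8 × 1/8 + 6 × 1/2 + 4 × 1/4 + 3 = 1 + 3 + 1 + 3 = 8.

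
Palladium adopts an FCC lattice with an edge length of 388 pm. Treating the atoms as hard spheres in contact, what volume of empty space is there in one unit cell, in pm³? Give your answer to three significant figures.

1.52 × 10^7 pm³

In an FCC lattice atoms touch along the face diagonal, so √2·a = 4r, so r = 0.3536a = 137.2 pm.
V_cell = a³ = 5.841 × 10^7 pm³; V_atoms = 4 × (4/3)πr³ = 4.325 × 10^7 pm³.
Empty space = 5.841 × 10^7 − 4.325 × 10^7 = 1.52 × 10^7 pm³.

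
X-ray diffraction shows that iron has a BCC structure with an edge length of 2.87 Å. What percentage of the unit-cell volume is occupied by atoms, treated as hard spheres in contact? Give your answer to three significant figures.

68.0%

In a BCC lattice atoms touch along the body diagonal, so √3·a = 4r, so r = 0.4330a = 1.243 Å.
Packing fraction = Z·(4/3)πr³ / a³ = 2 × (4/3)π × (1.243)³ / (2.87)³ = 0.6802 = 68.0%.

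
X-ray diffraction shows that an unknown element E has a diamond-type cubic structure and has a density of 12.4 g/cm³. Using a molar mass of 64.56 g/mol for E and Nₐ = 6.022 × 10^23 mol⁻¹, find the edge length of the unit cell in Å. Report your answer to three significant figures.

With Z = 8 atoms per diamond cubic cell, a³ = Z·M/(N_A·ρ) = 8 × 64.56 / (6.022 × 10²³ × 12.40 g/cm³) = 6.917 × 10^-23 cm³.
a = (6.917 × 10^-23)^(1/3) = 4.105 × 10^-8 cm = 4.10 Å.

4.10 Å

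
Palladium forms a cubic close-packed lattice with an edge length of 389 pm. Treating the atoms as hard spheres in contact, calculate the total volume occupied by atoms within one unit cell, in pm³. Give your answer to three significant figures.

4.36 × 10^7 pm³

In an FCC lattice atoms touch along the face diagonal, so √2·a = 4r, so r = 0.3536a = 137.5 pm.
V_atoms = Z × (4/3)πr³ = 4 × (4/3)π × (137.5)³ = 4.36 × 10^7 pm³.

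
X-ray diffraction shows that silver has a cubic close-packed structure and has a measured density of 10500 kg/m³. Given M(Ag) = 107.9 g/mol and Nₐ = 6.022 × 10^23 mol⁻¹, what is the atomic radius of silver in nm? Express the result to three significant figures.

For an FCC cell (Z = 4), a³ = Z·M/(N_A·ρ) = 4 × 107.9 / (6.022 × 10²³ × 10.50) = 6.826 × 10^-23 cm³, so a = 4.087 × 10^-8 cm = 0.4087 nm.
Atoms touch along the face diagonal, so √2·a = 4r, so r = 0.3536 × a = 0.144 nm.

0.144 nm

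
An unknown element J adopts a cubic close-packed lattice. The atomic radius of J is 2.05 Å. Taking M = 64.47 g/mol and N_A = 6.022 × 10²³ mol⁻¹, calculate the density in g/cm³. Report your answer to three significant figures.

In an FCC lattice, atoms touch along the face diagonal, so √2·a = 4r, giving a = 5.798 Å = 5.798 × 10^-8 cm.
With Z = 4, ρ = Z·M/(N_A·a³) = 4 × 64.47 / (6.022 × 10²³ × 1.949 × 10^-22) = 2.197 g/cm³.

2.20 g/cm³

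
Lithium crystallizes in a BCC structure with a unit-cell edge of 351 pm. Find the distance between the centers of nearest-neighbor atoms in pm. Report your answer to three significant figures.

304 pm

In a BCC structure, atoms touch along the body diagonal, so √3·a = 4r; the nearest-neighbor distance equals 2r = 0.8660·a.
d = 0.8660 × 351 = 304 pm.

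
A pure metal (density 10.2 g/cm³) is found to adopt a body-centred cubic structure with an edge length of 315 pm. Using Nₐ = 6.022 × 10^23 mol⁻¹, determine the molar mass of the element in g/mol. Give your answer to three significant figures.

A BCC cell has Z = 2 atoms; a = 3.150 × 10^-8 cm.
M = ρ·N_A·a³/Z = 10.2 × 6.022 × 10²³ × 3.126 × 10^-23 / 2 = 96.0 g/mol.

96.0 g/mol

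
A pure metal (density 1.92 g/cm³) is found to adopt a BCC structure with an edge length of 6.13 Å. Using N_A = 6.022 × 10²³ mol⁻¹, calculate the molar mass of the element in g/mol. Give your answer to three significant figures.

133 g/mol

A BCC cell has Z = 2 atoms; a = 6.130 × 10^-8 cm.
M = ρ·N_A·a³/Z = 1.92 × 6.022 × 10²³ × 2.303 × 10^-22 / 2 = 133 g/mol.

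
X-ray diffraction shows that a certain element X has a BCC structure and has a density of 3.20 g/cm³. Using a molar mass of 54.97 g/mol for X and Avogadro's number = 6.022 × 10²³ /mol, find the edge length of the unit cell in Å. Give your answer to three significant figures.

With Z = 2 atoms per BCC cell, a³ = Z·M/(N_A·ρ) = 2 × 54.97 / (6.022 × 10²³ × 3.200 g/cm³) = 5.705 × 10^-23 cm³.
a = (5.705 × 10^-23)^(1/3) = 3.850 × 10^-8 cm = 3.85 Å.

3.85 Å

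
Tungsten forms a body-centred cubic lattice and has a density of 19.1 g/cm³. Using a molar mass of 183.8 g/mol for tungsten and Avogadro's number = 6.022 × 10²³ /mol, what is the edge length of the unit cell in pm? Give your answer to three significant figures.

With Z = 2 atoms per BCC cell, a³ = Z·M/(N_A·ρ) = 2 × 183.8 / (6.022 × 10²³ × 19.10 g/cm³) = 3.196 × 10^-23 cm³.
a = (3.196 × 10^-23)^(1/3) = 3.173 × 10^-8 cm = 317 pm.

317 pm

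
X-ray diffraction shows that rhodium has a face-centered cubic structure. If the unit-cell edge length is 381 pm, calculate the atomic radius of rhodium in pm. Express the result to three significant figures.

In an FCC lattice, atoms touch along the face diagonal, so √2·a = 4r.
r = √2·a/4 = 1.4142 × 381 / 4 = 135 pm.

135 pm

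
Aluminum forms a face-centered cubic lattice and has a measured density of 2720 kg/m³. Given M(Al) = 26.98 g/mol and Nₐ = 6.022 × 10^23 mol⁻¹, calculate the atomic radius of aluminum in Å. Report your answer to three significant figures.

For an FCC cell (Z = 4), a³ = Z·M/(N_A·ρ) = 4 × 26.98 / (6.022 × 10²³ × 2.720) = 6.589 × 10^-23 cm³, so a = 4.039 × 10^-8 cm = 4.039 Å.
Atoms touch along the face diagonal, so √2·a = 4r, so r = 0.3536 × a = 1.43 Å.

1.43 Å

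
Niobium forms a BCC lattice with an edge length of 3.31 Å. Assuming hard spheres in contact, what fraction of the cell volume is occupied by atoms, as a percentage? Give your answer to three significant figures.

68.0%

In a BCC lattice atoms touch along the body diagonal, so √3·a = 4r, so r = 0.4330a = 1.433 Å.
Packing fraction = Z·(4/3)πr³ / a³ = 2 × (4/3)π × (1.433)³ / (3.31)³ = 0.6802 = 68.0%.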